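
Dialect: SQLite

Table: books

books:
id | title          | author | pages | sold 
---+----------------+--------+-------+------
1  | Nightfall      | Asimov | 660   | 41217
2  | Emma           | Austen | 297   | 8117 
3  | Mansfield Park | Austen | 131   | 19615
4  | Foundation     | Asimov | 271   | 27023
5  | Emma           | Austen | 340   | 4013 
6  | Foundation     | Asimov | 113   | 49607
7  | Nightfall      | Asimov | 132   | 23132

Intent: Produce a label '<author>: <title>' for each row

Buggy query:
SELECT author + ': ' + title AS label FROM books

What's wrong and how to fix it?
Bug: SQLite uses || for string concatenation; + coerces text to numbers (yielding 0)

Fix: Use the || operator for string concatenation

Corrected query:
SELECT author || ': ' || title AS label FROM books

Result:
label                 
----------------------
Asimov: Nightfall     
Austen: Emma          
Austen: Mansfield Park
Asimov: Foundation    
Austen: Emma          
Asimov: Foundation    
Asimov: Nightfall     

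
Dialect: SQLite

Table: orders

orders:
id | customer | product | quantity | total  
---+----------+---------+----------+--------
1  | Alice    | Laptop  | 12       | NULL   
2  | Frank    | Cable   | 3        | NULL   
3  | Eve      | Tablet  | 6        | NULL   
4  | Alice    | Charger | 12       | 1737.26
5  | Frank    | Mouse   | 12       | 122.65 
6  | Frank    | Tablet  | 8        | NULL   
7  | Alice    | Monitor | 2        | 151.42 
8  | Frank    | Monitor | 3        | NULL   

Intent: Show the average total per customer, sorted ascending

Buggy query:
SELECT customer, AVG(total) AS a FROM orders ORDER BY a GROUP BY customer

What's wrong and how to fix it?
Bug: GROUP BY must precede ORDER BY

Fix: Reorder: SELECT … FROM … GROUP BY … ORDER BY …

Corrected query:
SELECT customer, AVG(total) AS a FROM orders GROUP BY customer ORDER BY a

Result:
customer | a     
---------+-------
Eve      | NULL  
Frank    | 122.65
Alice    | 944.34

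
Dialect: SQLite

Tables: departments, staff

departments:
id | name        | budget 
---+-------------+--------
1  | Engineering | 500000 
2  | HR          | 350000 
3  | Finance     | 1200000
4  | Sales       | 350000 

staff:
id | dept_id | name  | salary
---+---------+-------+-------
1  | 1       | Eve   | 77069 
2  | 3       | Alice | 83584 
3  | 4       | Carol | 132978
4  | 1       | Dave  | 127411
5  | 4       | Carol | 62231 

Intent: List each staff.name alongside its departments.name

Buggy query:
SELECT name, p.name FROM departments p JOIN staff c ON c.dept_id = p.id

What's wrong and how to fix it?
Bug: 'name' exists in both joined tables, so the database can't tell which one is meant

Fix: Prefix ambiguous columns with the table alias

Corrected query:
SELECT c.name, p.name FROM departments p JOIN staff c ON c.dept_id = p.id

Result:
name  | name       
------+------------
Eve   | Engineering
Alice | Finance    
Carol | Sales      
Dave  | Engineering
Carol | Sales      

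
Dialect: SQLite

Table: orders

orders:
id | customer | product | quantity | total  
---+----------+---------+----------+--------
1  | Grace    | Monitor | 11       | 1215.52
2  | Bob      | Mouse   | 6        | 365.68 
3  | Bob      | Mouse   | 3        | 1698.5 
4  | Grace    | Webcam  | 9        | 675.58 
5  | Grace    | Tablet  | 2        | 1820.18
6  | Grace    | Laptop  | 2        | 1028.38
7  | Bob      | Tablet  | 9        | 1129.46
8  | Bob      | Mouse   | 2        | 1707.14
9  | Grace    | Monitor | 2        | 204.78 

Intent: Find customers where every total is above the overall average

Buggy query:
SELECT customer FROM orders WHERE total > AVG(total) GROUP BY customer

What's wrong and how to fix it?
Bug: WHERE evaluates per row before aggregation, so AVG() is unavailable

Fix: Use a subquery for AVG and a HAVING MIN(...) filter so the condition holds for every row in the group

Corrected query:
SELECT customer FROM orders GROUP BY customer HAVING MIN(total) > (SELECT AVG(total) FROM orders)

Result:
(no rows)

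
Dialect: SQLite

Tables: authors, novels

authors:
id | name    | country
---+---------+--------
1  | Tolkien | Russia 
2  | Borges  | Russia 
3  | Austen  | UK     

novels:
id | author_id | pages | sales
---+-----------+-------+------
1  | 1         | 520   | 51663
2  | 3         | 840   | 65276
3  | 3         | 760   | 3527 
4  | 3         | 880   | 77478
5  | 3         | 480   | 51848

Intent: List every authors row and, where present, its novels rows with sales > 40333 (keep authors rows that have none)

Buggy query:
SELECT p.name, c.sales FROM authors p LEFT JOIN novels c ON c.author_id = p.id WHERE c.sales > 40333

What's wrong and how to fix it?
Bug: A WHERE condition on the right-hand table after LEFT JOIN drops unmatched parents

Fix: Put 'c.sales > 40333' in the JOIN's ON clause instead of WHERE

Corrected query:
SELECT p.name, c.sales FROM authors p LEFT JOIN novels c ON c.author_id = p.id AND c.sales > 40333

Result:
name    | sales
--------+------
Tolkien | 51663
Borges  | NULL 
Austen  | 51848
Austen  | 65276
Austen  | 77478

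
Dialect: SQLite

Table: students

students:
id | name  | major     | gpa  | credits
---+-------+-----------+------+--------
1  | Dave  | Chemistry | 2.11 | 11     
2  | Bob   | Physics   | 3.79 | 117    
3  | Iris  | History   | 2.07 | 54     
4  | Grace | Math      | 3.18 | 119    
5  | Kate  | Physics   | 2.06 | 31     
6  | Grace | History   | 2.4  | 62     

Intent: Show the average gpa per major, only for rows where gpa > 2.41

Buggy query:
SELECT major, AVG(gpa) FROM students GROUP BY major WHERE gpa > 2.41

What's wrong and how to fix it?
Bug: WHERE cannot follow GROUP BY

Fix: Move the WHERE clause before GROUP BY

Corrected query:
SELECT major, AVG(gpa) FROM students WHERE gpa > 2.41 GROUP BY major

Result:
major   | AVG(gpa)
--------+---------
Math    | 3.18    
Physics | 3.79    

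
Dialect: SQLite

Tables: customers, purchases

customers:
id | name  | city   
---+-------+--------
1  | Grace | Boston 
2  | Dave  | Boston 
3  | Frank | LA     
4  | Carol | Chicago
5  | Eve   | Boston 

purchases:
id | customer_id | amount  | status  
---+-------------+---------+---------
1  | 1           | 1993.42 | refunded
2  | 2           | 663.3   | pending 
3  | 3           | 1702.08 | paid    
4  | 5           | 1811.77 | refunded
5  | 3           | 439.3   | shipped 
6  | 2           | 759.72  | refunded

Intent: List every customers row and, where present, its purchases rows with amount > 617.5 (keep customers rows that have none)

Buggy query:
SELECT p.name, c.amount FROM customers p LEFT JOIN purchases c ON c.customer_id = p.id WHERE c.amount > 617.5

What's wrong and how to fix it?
Bug: Filtering c.amount in WHERE discards the NULL rows produced by LEFT JOIN, turning it into an inner join

Fix: Put 'c.amount > 617.5' in the JOIN's ON clause instead of WHERE

Corrected query:
SELECT p.name, c.amount FROM customers p LEFT JOIN purchases c ON c.customer_id = p.id AND c.amount > 617.5

Result:
name  | amount 
------+--------
Grace | 1993.42
Dave  | 663.3  
Dave  | 759.72 
Frank | 1702.08
Carol | NULL   
Eve   | 1811.77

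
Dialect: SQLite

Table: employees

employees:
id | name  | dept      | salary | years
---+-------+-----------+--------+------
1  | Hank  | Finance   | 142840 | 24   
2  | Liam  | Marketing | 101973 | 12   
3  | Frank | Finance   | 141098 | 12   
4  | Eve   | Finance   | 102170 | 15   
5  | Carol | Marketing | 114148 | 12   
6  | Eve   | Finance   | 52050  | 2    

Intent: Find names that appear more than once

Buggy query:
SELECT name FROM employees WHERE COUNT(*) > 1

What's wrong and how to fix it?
Bug: COUNT(*) is an aggregate and cannot be used in WHERE

Fix: GROUP BY name, then filter groups with HAVING COUNT(*) > 1

Corrected query:
SELECT name FROM employees GROUP BY name HAVING COUNT(*) > 1

Result:
name
----
Eve 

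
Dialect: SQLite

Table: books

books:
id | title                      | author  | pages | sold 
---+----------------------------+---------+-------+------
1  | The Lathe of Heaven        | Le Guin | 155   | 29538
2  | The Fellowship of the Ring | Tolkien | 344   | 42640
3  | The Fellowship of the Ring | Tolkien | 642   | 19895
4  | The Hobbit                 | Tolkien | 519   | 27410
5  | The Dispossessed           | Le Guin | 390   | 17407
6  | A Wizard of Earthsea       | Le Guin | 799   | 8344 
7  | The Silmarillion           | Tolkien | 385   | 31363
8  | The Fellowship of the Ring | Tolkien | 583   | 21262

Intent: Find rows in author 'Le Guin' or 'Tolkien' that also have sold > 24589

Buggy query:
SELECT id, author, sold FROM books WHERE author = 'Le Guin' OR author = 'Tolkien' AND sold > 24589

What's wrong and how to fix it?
Bug: AND binds tighter than OR, so this parses as author = 'Le Guin' OR (author = 'Tolkien' AND sold > 24589)

Fix: Add parentheses around the OR so the AND applies to both alternatives

Corrected query:
SELECT id, author, sold FROM books WHERE (author = 'Le Guin' OR author = 'Tolkien') AND sold > 24589

Result:
id | author  | sold 
---+---------+------
1  | Le Guin | 29538
2  | Tolkien | 42640
4  | Tolkien | 27410
7  | Tolkien | 31363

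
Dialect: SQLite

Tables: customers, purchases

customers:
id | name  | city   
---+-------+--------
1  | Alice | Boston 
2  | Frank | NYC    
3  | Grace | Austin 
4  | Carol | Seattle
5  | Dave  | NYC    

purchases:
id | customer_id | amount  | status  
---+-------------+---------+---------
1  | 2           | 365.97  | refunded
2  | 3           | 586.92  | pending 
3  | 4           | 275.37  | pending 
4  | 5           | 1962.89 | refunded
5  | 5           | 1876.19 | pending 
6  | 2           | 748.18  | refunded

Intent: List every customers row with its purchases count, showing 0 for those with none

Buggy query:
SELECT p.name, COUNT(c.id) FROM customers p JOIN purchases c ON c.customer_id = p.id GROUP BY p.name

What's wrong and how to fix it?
Bug: An inner join excludes parents with zero children

Fix: Switch to LEFT JOIN to retain unmatched parent rows

Corrected query:
SELECT p.name, COUNT(c.id) FROM customers p LEFT JOIN purchases c ON c.customer_id = p.id GROUP BY p.name

Result:
name  | COUNT(c.id)
------+------------
Alice | 0          
Carol | 1          
Dave  | 2          
Frank | 2          
Grace | 1          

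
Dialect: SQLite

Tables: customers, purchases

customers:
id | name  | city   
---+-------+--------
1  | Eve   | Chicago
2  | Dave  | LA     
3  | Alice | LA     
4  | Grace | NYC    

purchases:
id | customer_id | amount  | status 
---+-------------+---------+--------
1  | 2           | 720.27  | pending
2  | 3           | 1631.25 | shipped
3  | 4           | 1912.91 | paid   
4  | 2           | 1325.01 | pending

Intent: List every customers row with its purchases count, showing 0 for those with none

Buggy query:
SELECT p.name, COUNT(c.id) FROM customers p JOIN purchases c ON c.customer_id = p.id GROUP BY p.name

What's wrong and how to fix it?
Bug: INNER JOIN drops customers rows that have no matching purchases rows

Fix: Switch to LEFT JOIN to retain unmatched parent rows

Corrected query:
SELECT p.name, COUNT(c.id) FROM customers p LEFT JOIN purchases c ON c.customer_id = p.id GROUP BY p.name

Result:
name  | COUNT(c.id)
------+------------
Alice | 1          
Dave  | 2          
Eve   | 0          
Grace | 1          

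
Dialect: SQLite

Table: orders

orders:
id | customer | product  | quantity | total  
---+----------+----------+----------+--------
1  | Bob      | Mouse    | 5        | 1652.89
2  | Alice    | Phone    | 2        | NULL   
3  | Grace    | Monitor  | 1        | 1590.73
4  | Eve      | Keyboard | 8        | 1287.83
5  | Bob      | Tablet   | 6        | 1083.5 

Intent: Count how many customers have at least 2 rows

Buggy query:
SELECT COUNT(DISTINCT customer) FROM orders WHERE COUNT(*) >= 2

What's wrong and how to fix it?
Bug: WHERE filters individual rows, not groups, so a group-level COUNT is invalid there

Fix: Use a subquery that GROUPs and filters with HAVING, then count its rows

Corrected query:
SELECT COUNT(*) FROM (SELECT customer FROM orders GROUP BY customer HAVING COUNT(*) >= 2)

Result:
COUNT(*)
--------
1       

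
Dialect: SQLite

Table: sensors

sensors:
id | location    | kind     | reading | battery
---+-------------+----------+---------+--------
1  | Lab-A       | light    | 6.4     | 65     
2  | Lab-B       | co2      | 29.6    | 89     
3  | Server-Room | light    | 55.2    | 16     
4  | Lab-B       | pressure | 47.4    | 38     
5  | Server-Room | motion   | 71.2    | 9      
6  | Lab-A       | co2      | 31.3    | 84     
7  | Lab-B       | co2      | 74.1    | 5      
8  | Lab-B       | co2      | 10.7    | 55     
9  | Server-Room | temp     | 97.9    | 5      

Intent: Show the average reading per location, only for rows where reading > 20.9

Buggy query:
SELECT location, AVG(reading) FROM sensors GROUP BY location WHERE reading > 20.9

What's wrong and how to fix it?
Bug: WHERE cannot follow GROUP BY

Fix: Place WHERE between FROM and GROUP BY

Corrected query:
SELECT location, AVG(reading) FROM sensors WHERE reading > 20.9 GROUP BY location

Result:
location    | AVG(reading)
------------+-------------
Lab-A       | 31.3        
Lab-B       | 50.366667   
Server-Room | 74.766667   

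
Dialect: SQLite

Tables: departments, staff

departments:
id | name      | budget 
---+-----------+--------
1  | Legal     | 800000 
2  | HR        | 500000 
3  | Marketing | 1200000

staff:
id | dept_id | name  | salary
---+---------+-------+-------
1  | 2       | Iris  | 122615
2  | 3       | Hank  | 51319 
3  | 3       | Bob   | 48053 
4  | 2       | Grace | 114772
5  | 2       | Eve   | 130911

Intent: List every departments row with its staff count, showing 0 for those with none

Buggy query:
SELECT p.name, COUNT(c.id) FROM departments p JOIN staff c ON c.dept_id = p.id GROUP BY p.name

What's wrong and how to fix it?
Bug: An inner join excludes parents with zero children

Fix: Switch to LEFT JOIN to retain unmatched parent rows

Corrected query:
SELECT p.name, COUNT(c.id) FROM departments p LEFT JOIN staff c ON c.dept_id = p.id GROUP BY p.name

Result:
name      | COUNT(c.id)
----------+------------
HR        | 3          
Legal     | 0          
Marketing | 2          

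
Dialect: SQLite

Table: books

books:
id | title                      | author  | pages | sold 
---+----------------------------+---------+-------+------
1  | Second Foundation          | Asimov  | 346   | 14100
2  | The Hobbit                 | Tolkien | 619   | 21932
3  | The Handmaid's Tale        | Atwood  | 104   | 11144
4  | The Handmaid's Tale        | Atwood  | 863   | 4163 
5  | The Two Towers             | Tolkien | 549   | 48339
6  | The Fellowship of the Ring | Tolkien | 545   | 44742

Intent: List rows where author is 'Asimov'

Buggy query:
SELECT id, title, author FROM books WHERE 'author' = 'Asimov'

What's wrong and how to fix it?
Bug: Single quotes denote string literals in SQL; the column name is being compared as a constant string

Fix: Remove the quotes around the column name (or use double quotes for an identifier)

Corrected query:
SELECT id, title, author FROM books WHERE author = 'Asimov'

Result:
id | title             | author
---+-------------------+-------
1  | Second Foundation | Asimov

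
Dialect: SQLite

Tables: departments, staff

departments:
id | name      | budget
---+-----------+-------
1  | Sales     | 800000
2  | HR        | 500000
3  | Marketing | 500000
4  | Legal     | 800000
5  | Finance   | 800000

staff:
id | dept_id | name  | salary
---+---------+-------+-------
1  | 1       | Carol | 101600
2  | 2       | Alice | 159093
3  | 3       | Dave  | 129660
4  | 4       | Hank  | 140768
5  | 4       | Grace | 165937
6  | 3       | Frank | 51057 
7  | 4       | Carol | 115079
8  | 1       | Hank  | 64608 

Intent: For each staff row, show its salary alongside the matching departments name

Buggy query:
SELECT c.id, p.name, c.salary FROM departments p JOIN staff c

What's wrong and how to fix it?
Bug: Missing join condition: each staff row is matched to all departments rows instead of just its own

Fix: Specify the join condition linking the foreign key to the parent id

Corrected query:
SELECT c.id, p.name, c.salary FROM departments p JOIN staff c ON c.dept_id = p.id

Result:
id | name      | salary
---+-----------+-------
1  | Sales     | 101600
2  | HR        | 159093
3  | Marketing | 129660
4  | Legal     | 140768
5  | Legal     | 165937
6  | Marketing | 51057 
7  | Legal     | 115079
8  | Sales     | 64608 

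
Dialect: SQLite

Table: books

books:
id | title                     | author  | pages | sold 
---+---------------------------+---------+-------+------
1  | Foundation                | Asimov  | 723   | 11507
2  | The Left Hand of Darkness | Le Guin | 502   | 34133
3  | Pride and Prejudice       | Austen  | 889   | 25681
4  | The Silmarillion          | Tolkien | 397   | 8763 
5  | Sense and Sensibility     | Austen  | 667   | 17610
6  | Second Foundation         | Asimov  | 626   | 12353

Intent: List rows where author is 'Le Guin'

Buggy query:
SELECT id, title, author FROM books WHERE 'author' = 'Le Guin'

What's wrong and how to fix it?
Bug: Single quotes denote string literals in SQL; the column name is being compared as a constant string

Fix: Remove the quotes around the column name (or use double quotes for an identifier)

Corrected query:
SELECT id, title, author FROM books WHERE author = 'Le Guin'

Result:
id | title                     | author 
---+---------------------------+--------
2  | The Left Hand of Darkness | Le Guin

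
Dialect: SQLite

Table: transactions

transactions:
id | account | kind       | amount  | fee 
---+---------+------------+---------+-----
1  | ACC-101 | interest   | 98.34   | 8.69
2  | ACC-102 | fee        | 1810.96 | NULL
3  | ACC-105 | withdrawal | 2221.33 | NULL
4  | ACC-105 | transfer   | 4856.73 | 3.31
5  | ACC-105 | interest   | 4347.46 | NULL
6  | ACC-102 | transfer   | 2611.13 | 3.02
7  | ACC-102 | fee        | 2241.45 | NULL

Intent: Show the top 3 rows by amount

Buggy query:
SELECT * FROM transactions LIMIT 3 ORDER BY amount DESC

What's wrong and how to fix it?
Bug: ORDER BY cannot follow LIMIT; LIMIT is the final clause

Fix: Swap the clauses: ORDER BY first, then LIMIT

Corrected query:
SELECT * FROM transactions ORDER BY amount DESC LIMIT 3

Result:
id | account | kind     | amount  | fee 
---+---------+----------+---------+-----
4  | ACC-105 | transfer | 4856.73 | 3.31
5  | ACC-105 | interest | 4347.46 | NULL
6  | ACC-102 | transfer | 2611.13 | 3.02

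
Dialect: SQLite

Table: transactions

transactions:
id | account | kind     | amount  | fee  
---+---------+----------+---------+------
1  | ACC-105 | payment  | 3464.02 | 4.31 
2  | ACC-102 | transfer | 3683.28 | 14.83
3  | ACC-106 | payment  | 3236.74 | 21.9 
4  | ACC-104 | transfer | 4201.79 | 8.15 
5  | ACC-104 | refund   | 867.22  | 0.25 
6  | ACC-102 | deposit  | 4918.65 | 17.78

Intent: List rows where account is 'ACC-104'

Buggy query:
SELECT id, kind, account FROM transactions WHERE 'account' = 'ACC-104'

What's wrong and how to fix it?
Bug: Single quotes denote string literals in SQL; the column name is being compared as a constant string

Fix: Remove the quotes around the column name (or use double quotes for an identifier)

Corrected query:
SELECT id, kind, account FROM transactions WHERE account = 'ACC-104'

Result:
id | kind     | account
---+----------+--------
4  | transfer | ACC-104
5  | refund   | ACC-104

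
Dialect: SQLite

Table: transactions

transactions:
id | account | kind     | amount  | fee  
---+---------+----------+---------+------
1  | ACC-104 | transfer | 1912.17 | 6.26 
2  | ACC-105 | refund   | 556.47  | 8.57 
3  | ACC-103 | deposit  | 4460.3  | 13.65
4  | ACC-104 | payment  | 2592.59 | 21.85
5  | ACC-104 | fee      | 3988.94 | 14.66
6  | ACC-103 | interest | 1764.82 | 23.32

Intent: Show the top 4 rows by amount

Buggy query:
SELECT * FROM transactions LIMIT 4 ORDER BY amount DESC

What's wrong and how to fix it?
Bug: ORDER BY cannot follow LIMIT; LIMIT is the final clause

Fix: Swap the clauses: ORDER BY first, then LIMIT

Corrected query:
SELECT * FROM transactions ORDER BY amount DESC LIMIT 4

Result:
id | account | kind     | amount  | fee  
---+---------+----------+---------+------
3  | ACC-103 | deposit  | 4460.3  | 13.65
5  | ACC-104 | fee      | 3988.94 | 14.66
4  | ACC-104 | payment  | 2592.59 | 21.85
1  | ACC-104 | transfer | 1912.17 | 6.26 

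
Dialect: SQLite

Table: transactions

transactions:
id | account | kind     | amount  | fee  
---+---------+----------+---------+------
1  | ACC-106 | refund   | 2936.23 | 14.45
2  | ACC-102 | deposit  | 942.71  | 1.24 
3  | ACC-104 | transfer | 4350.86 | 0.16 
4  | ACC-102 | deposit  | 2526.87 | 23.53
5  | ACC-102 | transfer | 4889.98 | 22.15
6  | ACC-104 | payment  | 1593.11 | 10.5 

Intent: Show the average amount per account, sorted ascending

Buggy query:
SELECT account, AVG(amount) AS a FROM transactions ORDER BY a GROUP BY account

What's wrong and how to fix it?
Bug: GROUP BY must precede ORDER BY

Fix: Reorder: SELECT … FROM … GROUP BY … ORDER BY …

Corrected query:
SELECT account, AVG(amount) AS a FROM transactions GROUP BY account ORDER BY a

Result:
account | a       
--------+---------
ACC-102 | 2786.52 
ACC-106 | 2936.23 
ACC-104 | 2971.985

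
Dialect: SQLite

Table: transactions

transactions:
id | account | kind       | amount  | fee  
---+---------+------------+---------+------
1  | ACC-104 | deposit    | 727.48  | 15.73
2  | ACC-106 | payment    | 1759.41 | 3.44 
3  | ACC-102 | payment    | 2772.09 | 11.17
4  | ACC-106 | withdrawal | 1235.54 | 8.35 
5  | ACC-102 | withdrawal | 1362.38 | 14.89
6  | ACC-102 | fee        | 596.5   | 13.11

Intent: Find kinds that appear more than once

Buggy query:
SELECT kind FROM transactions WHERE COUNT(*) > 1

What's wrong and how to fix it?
Bug: COUNT(*) is an aggregate and cannot be used in WHERE

Fix: GROUP BY kind, then filter groups with HAVING COUNT(*) > 1

Corrected query:
SELECT kind FROM transactions GROUP BY kind HAVING COUNT(*) > 1

Result:
kind      
----------
payment   
withdrawal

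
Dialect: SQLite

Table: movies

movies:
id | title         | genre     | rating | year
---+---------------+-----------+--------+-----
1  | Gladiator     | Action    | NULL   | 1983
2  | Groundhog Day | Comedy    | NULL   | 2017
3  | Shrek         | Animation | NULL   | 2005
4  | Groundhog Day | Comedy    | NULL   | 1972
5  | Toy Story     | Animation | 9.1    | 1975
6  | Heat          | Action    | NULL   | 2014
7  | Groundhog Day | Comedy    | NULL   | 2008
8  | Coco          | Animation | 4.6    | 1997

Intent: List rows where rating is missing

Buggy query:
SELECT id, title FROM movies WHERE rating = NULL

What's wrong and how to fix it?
Bug: Comparing to NULL with '=' never matches; NULL = NULL is unknown, not true

Fix: Replace '= NULL' with 'IS NULL'

Corrected query:
SELECT id, title FROM movies WHERE rating IS NULL

Result:
id | title        
---+--------------
1  | Gladiator    
2  | Groundhog Day
3  | Shrek        
4  | Groundhog Day
6  | Heat         
7  | Groundhog Day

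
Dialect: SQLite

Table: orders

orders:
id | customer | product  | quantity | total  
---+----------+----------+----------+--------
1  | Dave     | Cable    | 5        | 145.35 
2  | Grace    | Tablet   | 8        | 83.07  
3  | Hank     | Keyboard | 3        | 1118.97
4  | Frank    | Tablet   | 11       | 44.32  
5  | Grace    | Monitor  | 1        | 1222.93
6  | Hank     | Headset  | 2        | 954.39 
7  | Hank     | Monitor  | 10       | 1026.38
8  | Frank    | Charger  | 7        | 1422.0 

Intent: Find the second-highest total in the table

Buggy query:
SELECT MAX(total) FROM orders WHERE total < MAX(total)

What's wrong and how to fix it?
Bug: The inner MAX is an aggregate inside WHERE, which is not allowed

Fix: Compute the overall MAX in a subquery, then take MAX of rows below it

Corrected query:
SELECT MAX(total) FROM orders WHERE total < (SELECT MAX(total) FROM orders)

Result:
MAX(total)
----------
1222.93   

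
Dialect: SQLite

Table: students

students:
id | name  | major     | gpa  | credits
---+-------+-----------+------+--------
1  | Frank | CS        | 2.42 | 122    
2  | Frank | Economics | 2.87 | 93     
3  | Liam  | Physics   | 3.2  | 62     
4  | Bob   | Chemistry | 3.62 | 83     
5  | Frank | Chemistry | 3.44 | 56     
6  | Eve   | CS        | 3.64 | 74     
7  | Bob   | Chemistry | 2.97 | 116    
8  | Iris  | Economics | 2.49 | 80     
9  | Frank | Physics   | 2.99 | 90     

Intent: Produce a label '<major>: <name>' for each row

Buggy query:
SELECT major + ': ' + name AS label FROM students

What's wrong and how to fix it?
Bug: SQLite uses || for string concatenation; + coerces text to numbers (yielding 0)

Fix: Use the || operator for string concatenation

Corrected query:
SELECT major || ': ' || name AS label FROM students

Result:
label           
----------------
CS: Frank       
Economics: Frank
Physics: Liam   
Chemistry: Bob  
Chemistry: Frank
CS: Eve         
Chemistry: Bob  
Economics: Iris 
Physics: Frank  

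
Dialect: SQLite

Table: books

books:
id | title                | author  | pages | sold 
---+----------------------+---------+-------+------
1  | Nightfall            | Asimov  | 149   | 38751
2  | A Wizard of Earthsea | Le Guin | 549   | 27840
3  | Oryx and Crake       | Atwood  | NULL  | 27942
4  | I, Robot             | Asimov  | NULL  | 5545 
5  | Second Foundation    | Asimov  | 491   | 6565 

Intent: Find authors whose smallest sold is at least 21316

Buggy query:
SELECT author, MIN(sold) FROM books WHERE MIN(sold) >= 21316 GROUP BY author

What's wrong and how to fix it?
Bug: MIN() in WHERE is a misuse of aggregate

Fix: Replace WHERE with HAVING after the GROUP BY

Corrected query:
SELECT author, MIN(sold) FROM books GROUP BY author HAVING MIN(sold) >= 21316

Result:
author  | MIN(sold)
--------+----------
Atwood  | 27942    
Le Guin | 27840    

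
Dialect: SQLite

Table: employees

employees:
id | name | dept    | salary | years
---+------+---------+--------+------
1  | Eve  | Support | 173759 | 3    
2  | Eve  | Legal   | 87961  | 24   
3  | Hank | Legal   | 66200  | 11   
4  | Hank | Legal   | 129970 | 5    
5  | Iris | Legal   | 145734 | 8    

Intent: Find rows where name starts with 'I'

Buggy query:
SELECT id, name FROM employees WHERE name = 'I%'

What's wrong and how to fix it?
Bug: Wildcards only work with LIKE; '=' treats '%' as a literal character

Fix: Replace '=' with LIKE so 'I%' is treated as a pattern

Corrected query:
SELECT id, name FROM employees WHERE name LIKE 'I%'

Result:
id | name
---+-----
5  | Iris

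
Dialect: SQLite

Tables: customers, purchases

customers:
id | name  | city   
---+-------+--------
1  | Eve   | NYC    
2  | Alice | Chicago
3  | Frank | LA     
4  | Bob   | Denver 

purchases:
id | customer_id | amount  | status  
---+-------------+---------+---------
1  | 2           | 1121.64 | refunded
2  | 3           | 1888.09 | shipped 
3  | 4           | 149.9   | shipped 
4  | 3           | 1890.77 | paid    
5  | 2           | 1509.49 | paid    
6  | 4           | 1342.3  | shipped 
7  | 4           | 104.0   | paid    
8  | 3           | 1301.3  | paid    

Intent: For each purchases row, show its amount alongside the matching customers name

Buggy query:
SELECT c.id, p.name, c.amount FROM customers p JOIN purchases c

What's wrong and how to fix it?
Bug: Missing join condition: each purchases row is matched to all customers rows instead of just its own

Fix: Add ON c.customer_id = p.id to the JOIN

Corrected query:
SELECT c.id, p.name, c.amount FROM customers p JOIN purchases c ON c.customer_id = p.id

Result:
id | name  | amount 
---+-------+--------
1  | Alice | 1121.64
2  | Frank | 1888.09
3  | Bob   | 149.9  
4  | Frank | 1890.77
5  | Alice | 1509.49
6  | Bob   | 1342.3 
7  | Bob   | 104    
8  | Frank | 1301.3 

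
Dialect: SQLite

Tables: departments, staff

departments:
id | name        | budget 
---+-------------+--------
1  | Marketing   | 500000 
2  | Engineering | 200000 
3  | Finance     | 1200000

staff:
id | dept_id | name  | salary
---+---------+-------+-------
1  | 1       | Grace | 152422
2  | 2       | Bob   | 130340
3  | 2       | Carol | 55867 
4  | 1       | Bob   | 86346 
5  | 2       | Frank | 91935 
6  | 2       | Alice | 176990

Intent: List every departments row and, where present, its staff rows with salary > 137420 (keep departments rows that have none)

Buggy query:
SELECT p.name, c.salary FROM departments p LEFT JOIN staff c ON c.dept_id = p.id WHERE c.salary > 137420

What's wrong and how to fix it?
Bug: Filtering c.salary in WHERE discards the NULL rows produced by LEFT JOIN, turning it into an inner join

Fix: Put 'c.salary > 137420' in the JOIN's ON clause instead of WHERE

Corrected query:
SELECT p.name, c.salary FROM departments p LEFT JOIN staff c ON c.dept_id = p.id AND c.salary > 137420

Result:
name        | salary
------------+-------
Marketing   | 152422
Engineering | 176990
Finance     | NULL  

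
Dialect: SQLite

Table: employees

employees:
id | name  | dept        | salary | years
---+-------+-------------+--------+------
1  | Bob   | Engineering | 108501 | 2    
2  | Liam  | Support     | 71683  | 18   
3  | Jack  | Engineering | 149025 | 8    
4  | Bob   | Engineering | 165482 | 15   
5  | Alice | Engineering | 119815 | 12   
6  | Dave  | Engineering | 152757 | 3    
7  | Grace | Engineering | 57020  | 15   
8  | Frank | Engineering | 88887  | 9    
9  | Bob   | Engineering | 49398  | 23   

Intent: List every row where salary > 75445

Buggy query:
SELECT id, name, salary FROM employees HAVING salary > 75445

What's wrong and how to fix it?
Bug: This is a non-aggregate query (no GROUP BY, no aggregates), so in SQLite the HAVING clause is invalid here; a row-level condition belongs in WHERE

Fix: Use WHERE for row-level filtering

Corrected query:
SELECT id, name, salary FROM employees WHERE salary > 75445

Result:
id | name  | salary
---+-------+-------
1  | Bob   | 108501
3  | Jack  | 149025
4  | Bob   | 165482
5  | Alice | 119815
6  | Dave  | 152757
8  | Frank | 88887 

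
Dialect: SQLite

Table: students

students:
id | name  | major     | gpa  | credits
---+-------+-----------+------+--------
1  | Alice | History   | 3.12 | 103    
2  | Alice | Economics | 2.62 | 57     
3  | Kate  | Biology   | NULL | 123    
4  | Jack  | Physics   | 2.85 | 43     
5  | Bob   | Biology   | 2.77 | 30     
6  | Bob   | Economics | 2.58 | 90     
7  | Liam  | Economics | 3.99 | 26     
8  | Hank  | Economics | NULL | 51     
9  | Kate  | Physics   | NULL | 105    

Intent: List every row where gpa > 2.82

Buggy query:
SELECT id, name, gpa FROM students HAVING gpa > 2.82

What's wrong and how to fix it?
Bug: HAVING filters the output of aggregation, but this query has no GROUP BY and no aggregate functions, so SQLite rejects it (HAVING clause on a non-aggregate query); the condition here is per row

Fix: Replace HAVING with WHERE since the condition applies to individual rows

Corrected query:
SELECT id, name, gpa FROM students WHERE gpa > 2.82

Result:
id | name  | gpa 
---+-------+-----
1  | Alice | 3.12
4  | Jack  | 2.85
7  | Liam  | 3.99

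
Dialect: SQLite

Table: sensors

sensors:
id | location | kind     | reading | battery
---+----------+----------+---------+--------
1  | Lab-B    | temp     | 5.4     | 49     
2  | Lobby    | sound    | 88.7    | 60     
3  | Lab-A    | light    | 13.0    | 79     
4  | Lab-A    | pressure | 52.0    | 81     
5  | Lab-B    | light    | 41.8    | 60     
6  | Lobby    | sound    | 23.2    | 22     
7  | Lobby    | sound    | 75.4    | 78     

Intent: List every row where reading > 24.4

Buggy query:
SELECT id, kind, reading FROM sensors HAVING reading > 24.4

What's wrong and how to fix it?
Bug: This is a non-aggregate query (no GROUP BY, no aggregates), so in SQLite the HAVING clause is invalid here; a row-level condition belongs in WHERE

Fix: Replace HAVING with WHERE since the condition applies to individual rows

Corrected query:
SELECT id, kind, reading FROM sensors WHERE reading > 24.4

Result:
id | kind     | reading
---+----------+--------
2  | sound    | 88.7   
4  | pressure | 52     
5  | light    | 41.8   
7  | sound    | 75.4   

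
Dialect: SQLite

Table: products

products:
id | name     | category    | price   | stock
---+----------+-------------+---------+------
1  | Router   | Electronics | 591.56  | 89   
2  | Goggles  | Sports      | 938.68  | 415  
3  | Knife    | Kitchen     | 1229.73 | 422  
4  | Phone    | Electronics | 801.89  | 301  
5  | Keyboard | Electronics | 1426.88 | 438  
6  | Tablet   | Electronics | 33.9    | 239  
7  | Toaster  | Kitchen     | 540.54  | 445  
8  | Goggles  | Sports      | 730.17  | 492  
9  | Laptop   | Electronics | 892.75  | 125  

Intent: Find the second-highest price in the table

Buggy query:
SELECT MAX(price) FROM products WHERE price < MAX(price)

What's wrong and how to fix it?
Bug: The inner MAX is an aggregate inside WHERE, which is not allowed

Fix: Compute the overall MAX in a subquery, then take MAX of rows below it

Corrected query:
SELECT MAX(price) FROM products WHERE price < (SELECT MAX(price) FROM products)

Result:
MAX(price)
----------
1229.73   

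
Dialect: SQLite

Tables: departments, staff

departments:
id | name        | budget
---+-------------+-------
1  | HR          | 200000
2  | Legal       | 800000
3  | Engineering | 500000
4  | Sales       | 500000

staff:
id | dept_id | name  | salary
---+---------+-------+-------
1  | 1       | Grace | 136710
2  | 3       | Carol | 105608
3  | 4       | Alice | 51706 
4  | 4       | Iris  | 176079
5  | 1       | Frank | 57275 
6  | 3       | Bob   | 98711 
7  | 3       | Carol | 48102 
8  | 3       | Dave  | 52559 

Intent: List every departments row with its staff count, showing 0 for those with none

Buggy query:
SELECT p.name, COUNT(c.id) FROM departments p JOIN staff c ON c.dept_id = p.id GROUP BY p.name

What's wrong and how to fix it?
Bug: An inner join excludes parents with zero children

Fix: Use LEFT JOIN so parents without children still appear (COUNT(c.id) gives 0)

Corrected query:
SELECT p.name, COUNT(c.id) FROM departments p LEFT JOIN staff c ON c.dept_id = p.id GROUP BY p.name

Result:
name        | COUNT(c.id)
------------+------------
Engineering | 4          
HR          | 2          
Legal       | 0          
Sales       | 2          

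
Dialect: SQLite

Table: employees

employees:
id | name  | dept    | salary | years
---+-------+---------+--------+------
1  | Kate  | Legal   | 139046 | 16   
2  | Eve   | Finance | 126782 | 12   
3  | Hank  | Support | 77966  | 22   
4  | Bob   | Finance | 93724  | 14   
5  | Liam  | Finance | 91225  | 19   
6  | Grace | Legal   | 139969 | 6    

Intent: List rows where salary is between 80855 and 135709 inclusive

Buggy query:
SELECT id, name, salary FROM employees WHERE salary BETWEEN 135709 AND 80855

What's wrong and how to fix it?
Bug: The bounds are reversed; BETWEEN a AND b requires a <= b to match anything

Fix: Write BETWEEN 80855 AND 135709

Corrected query:
SELECT id, name, salary FROM employees WHERE salary BETWEEN 80855 AND 135709

Result:
id | name | salary
---+------+-------
2  | Eve  | 126782
4  | Bob  | 93724 
5  | Liam | 91225 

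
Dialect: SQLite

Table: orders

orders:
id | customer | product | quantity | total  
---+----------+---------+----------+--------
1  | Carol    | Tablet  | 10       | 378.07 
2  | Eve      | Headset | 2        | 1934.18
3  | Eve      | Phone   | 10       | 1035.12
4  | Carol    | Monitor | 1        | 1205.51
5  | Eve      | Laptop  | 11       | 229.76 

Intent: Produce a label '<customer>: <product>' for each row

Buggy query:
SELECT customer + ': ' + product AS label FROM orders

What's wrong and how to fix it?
Bug: '+' is numeric addition; on text columns SQLite converts them to 0 instead of concatenating

Fix: Use the || operator for string concatenation

Corrected query:
SELECT customer || ': ' || product AS label FROM orders

Result:
label         
--------------
Carol: Tablet 
Eve: Headset  
Eve: Phone    
Carol: Monitor
Eve: Laptop   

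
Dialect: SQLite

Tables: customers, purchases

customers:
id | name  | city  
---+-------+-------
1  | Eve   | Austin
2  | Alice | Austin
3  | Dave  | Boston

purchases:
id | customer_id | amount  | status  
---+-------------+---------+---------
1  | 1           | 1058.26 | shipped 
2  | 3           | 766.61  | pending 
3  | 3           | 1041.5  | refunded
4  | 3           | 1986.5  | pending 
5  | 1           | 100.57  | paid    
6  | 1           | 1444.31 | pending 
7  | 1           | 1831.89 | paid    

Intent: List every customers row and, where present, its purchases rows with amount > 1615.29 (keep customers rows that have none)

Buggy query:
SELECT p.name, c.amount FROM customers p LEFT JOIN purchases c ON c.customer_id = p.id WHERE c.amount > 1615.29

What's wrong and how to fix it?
Bug: A WHERE condition on the right-hand table after LEFT JOIN drops unmatched parents

Fix: Move the right-table condition into the ON clause so unmatched parents are kept

Corrected query:
SELECT p.name, c.amount FROM customers p LEFT JOIN purchases c ON c.customer_id = p.id AND c.amount > 1615.29

Result:
name  | amount 
------+--------
Eve   | 1831.89
Alice | NULL   
Dave  | 1986.5 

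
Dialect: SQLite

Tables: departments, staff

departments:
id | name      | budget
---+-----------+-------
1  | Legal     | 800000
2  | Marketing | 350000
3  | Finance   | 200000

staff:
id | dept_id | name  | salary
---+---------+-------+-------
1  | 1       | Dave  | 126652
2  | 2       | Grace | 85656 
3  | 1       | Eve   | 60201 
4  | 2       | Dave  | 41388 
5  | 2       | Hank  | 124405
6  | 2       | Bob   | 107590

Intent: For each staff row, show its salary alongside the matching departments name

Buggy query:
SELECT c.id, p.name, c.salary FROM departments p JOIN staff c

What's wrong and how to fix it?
Bug: Missing join condition: each staff row is matched to all departments rows instead of just its own

Fix: Add ON c.dept_id = p.id to the JOIN

Corrected query:
SELECT c.id, p.name, c.salary FROM departments p JOIN staff c ON c.dept_id = p.id

Result:
id | name      | salary
---+-----------+-------
1  | Legal     | 126652
2  | Marketing | 85656 
3  | Legal     | 60201 
4  | Marketing | 41388 
5  | Marketing | 124405
6  | Marketing | 107590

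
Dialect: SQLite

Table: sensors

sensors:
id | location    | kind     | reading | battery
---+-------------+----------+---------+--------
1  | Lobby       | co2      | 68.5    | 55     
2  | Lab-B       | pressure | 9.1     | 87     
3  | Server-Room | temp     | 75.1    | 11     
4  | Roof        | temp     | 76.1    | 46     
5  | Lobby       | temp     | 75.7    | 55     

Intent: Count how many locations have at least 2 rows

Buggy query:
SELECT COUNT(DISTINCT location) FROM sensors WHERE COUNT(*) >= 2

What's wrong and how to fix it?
Bug: COUNT(*) cannot appear in WHERE; the per-group count doesn't exist yet

Fix: Use a subquery that GROUPs and filters with HAVING, then count its rows

Corrected query:
SELECT COUNT(*) FROM (SELECT location FROM sensors GROUP BY location HAVING COUNT(*) >= 2)

Result:
COUNT(*)
--------
1       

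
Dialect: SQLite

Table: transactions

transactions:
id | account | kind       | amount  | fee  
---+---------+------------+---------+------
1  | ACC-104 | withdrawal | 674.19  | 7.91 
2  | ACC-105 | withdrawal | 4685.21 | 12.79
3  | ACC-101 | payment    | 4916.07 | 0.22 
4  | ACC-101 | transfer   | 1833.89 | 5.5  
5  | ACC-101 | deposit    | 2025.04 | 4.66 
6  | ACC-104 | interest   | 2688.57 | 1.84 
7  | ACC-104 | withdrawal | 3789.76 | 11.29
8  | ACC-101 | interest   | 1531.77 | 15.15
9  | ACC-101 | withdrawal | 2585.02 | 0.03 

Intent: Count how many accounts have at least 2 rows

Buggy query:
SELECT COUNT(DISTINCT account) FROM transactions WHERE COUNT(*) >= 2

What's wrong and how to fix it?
Bug: WHERE filters individual rows, not groups, so a group-level COUNT is invalid there

Fix: Use a subquery that GROUPs and filters with HAVING, then count its rows

Corrected query:
SELECT COUNT(*) FROM (SELECT account FROM transactions GROUP BY account HAVING COUNT(*) >= 2)

Result:
COUNT(*)
--------
2       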